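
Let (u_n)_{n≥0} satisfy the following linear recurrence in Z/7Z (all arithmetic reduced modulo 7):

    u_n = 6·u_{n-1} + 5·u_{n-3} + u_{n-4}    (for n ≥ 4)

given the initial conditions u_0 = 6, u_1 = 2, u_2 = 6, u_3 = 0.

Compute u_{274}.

4

u_4 = 6·0 + 0·6 + 5·2 + 1·6 = 2
u_5 = 6·2 + 0·0 + 5·6 + 1·2 = 2
u_6 = 6·2 + 0·2 + 5·0 + 1·6 = 4
u_7 = 6·4 + 0·2 + 5·2 + 1·0 = 6
u_8 = 6·6 + 0·4 + 5·2 + 1·2 = 6
u_9 = 6·6 + 0·6 + 5·4 + 1·2 = 2
Continuing the recurrence:
  u_10 = 4;  u_11 = 4;  u_12 = 5;  u_13 = 3;  u_14 = 0;  u_15 = 1
  u_16 = 5;  u_17 = 5;  u_18 = 0;  u_19 = 5;  u_20 = 4;  u_21 = 1
  u_22 = 3;  u_23 = 1;  u_24 = 1;  u_25 = 1;  u_26 = 0;  u_27 = 6
  u_28 = 0;  u_29 = 1;  u_30 = 1;  u_31 = 5;  u_32 = 0;  u_33 = 6
  u_34 = 6;  u_35 = 6;  u_36 = 3;  u_37 = 5;  u_38 = 3;  u_39 = 4
  u_40 = 3;  u_41 = 3;  u_42 = 6;  u_43 = 6;  u_44 = 5;  u_45 = 0
  u_46 = 1;  u_47 = 2;  u_48 = 3;  u_49 = 2;  u_50 = 2;  u_51 = 1
  u_52 = 5;  u_53 = 0;  u_54 = 0;  u_55 = 5;  u_56 = 0;  u_57 = 0
  u_58 = 4;  u_59 = 1;  u_60 = 6;  u_61 = 0;  u_62 = 2;  u_63 = 1
  u_64 = 5;  u_65 = 5;  u_66 = 2;  u_67 = 3;  u_68 = 6;  u_69 = 2
  u_70 = 1;  u_71 = 4;  u_72 = 5;  u_73 = 2;  u_74 = 5;  u_75 = 3
  u_76 = 5;  u_77 = 1;  u_78 = 5;  u_79 = 2;  u_80 = 1;  u_81 = 4
  u_82 = 4;  u_83 = 3;  u_84 = 4;  u_85 = 6;  u_86 = 6;  u_87 = 3
  u_88 = 3;  u_89 = 5;  u_90 = 2;  u_91 = 2;  u_92 = 5;  u_93 = 3
  u_94 = 2;  u_95 = 4;  u_96 = 2;  u_97 = 4;  u_98 = 4;  u_99 = 3
  u_100 = 5;  u_101 = 5;  u_102 = 0;  u_103 = 0;  u_104 = 2;  u_105 = 3
  u_106 = 4;  u_107 = 6;  u_108 = 4;  u_109 = 5;  u_110 = 1;  u_111 = 4
  u_112 = 4;  u_113 = 6;  u_114 = 1;  u_115 = 2;  u_116 = 4;  u_117 = 0
  u_118 = 4;  u_119 = 4;  u_120 = 0;  u_121 = 6;  u_122 = 4;  u_123 = 0
  u_124 = 2;  u_125 = 3;  u_126 = 1;  u_127 = 2;  u_128 = 1;  u_129 = 0
  u_130 = 4;  u_131 = 3;  u_132 = 5;  u_133 = 1;  u_134 = 4;  u_135 = 3
  u_136 = 0;  u_137 = 0;  u_138 = 5;  u_139 = 5;  u_140 = 2;  u_141 = 2
  u_142 = 0;  u_143 = 1;  u_144 = 4;  u_145 = 5;  u_146 = 0;  u_147 = 0
  u_148 = 1;  u_149 = 4;  u_150 = 3;  u_151 = 2;  u_152 = 5;  u_153 = 0
  u_154 = 6;  u_155 = 0;  u_156 = 5;  u_157 = 4;  u_158 = 2;  u_159 = 2
  u_160 = 2;  u_161 = 5;  u_162 = 0;  u_163 = 5;  u_164 = 1;  u_165 = 4
  u_166 = 0;  u_167 = 3;  u_168 = 4;  u_169 = 0;  u_170 = 1;  u_171 = 1
  u_172 = 3;  u_173 = 2;  u_174 = 4;  u_175 = 5;  u_176 = 1;  u_177 = 0
  u_178 = 1;  u_179 = 2;  u_180 = 6;  u_181 = 6;  u_182 = 5;  u_183 = 6
  u_184 = 2;  u_185 = 1;  u_186 = 6;  u_187 = 3;  u_188 = 4;  u_189 = 6
  u_190 = 1;  u_191 = 1;  u_192 = 5;  u_193 = 6;  u_194 = 0;  u_195 = 5
  u_196 = 2;  u_197 = 4;  u_198 = 0;  u_199 = 1;  u_200 = 0;  u_201 = 4
  u_202 = 1;  u_203 = 0;  u_204 = 6;  u_205 = 3;  u_206 = 5;  u_207 = 4
  u_208 = 3;  u_209 = 4;  u_210 = 0;  u_211 = 5;  u_212 = 4;  u_213 = 0
  u_214 = 4;  u_215 = 0;  u_216 = 4;  u_217 = 2;  u_218 = 2;  u_219 = 4
  u_220 = 3;  u_221 = 2;  u_222 = 6;  u_223 = 6;  u_224 = 0;  u_225 = 4
  u_226 = 4;  u_227 = 2;  u_228 = 4;  u_229 = 6;  u_230 = 1;  u_231 = 0
  u_232 = 6;  u_233 = 5;  u_234 = 3;  u_235 = 6;  u_236 = 4;  u_237 = 2
  u_238 = 3;  u_239 = 2;  u_240 = 5;  u_241 = 5;  u_242 = 1;  u_243 = 5
  u_244 = 4;  u_245 = 6;  u_246 = 6;  u_247 = 5;  u_248 = 1;  u_249 = 0
  u_250 = 3;  u_251 = 0;  u_252 = 1;  u_253 = 0;  u_254 = 3;  u_255 = 2
  u_256 = 6;  u_257 = 2;  u_258 = 4;  u_259 = 0;  u_260 = 2;  u_261 = 6
  u_262 = 5;  u_263 = 5;  u_264 = 6;  u_265 = 4;  u_266 = 5;  u_267 = 2
  u_268 = 3;  u_269 = 5;  u_270 = 3;  u_271 = 0;  u_272 = 0
u_273 = 6·0 + 0·0 + 5·3 + 1·5 = 6
u_274 = 6·6 + 0·0 + 5·0 + 1·3 = 4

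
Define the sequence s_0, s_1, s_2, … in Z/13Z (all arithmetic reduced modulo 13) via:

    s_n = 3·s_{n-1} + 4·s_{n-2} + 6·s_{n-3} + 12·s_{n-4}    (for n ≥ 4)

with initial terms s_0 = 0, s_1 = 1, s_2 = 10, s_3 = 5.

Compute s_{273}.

9

s_4 = 3·5 + 4·10 + 6·1 + 12·0 = 9
s_5 = 3·9 + 4·5 + 6·10 + 12·1 = 2
s_6 = 3·2 + 4·9 + 6·5 + 12·10 = 10
s_7 = 3·10 + 4·2 + 6·9 + 12·5 = 9
s_8 = 3·9 + 4·10 + 6·2 + 12·9 = 5
s_9 = 3·5 + 4·9 + 6·10 + 12·2 = 5
Continuing the recurrence:
  s_10 = 1;  s_11 = 5;  s_12 = 5;  s_13 = 10;  s_14 = 1;  s_15 = 3
  s_16 = 3;  s_17 = 4;  s_18 = 2;  s_19 = 11;  s_20 = 10;  s_21 = 4
  s_22 = 12;  s_23 = 10;  s_24 = 1;  s_25 = 7;  s_26 = 8;  s_27 = 9
  s_28 = 9;  s_29 = 0;  s_30 = 4;  s_31 = 5;  s_32 = 9;  s_33 = 6
  s_34 = 2;  s_35 = 1;  s_36 = 12;  s_37 = 7;  s_38 = 8;  s_39 = 6
  s_40 = 2;  s_41 = 6;  s_42 = 2;  s_43 = 10;  s_44 = 7;  s_45 = 2
  s_46 = 1;  s_47 = 4;  s_48 = 8;  s_49 = 5;  s_50 = 5;  s_51 = 1
  s_52 = 6;  s_53 = 8;  s_54 = 10;  s_55 = 6;  s_56 = 9;  s_57 = 12
  s_58 = 7;  s_59 = 0;  s_60 = 0;  s_61 = 4;  s_62 = 5;  s_63 = 5
  s_64 = 7;  s_65 = 2;  s_66 = 7;  s_67 = 1;  s_68 = 10;  s_69 = 9
  s_70 = 1;  s_71 = 7;  s_72 = 4;  s_73 = 11;  s_74 = 12;  s_75 = 6
  s_76 = 11;  s_77 = 1;  s_78 = 6;  s_79 = 4;  s_80 = 5;  s_81 = 1
  s_82 = 2;  s_83 = 10;  s_84 = 0;  s_85 = 12;  s_86 = 3;  s_87 = 8
  s_88 = 4;  s_89 = 11;  s_90 = 3;  s_91 = 4;  s_92 = 8;  s_93 = 8
  s_94 = 12;  s_95 = 8;  s_96 = 8;  s_97 = 3;  s_98 = 12;  s_99 = 10
  s_100 = 10;  s_101 = 9;  s_102 = 11;  s_103 = 2;  s_104 = 3;  s_105 = 9
  s_106 = 1;  s_107 = 3;  s_108 = 12;  s_109 = 6;  s_110 = 5;  s_111 = 4
  s_112 = 4;  s_113 = 0;  s_114 = 9;  s_115 = 8;  s_116 = 4;  s_117 = 7
  s_118 = 11;  s_119 = 12;  s_120 = 1;  s_121 = 6;  s_122 = 5;  s_123 = 7
  s_124 = 11;  s_125 = 7;  s_126 = 11;  s_127 = 3;  s_128 = 6;  s_129 = 11
  s_130 = 12;  s_131 = 9;  s_132 = 5;  s_133 = 8;  s_134 = 8;  s_135 = 12
  s_136 = 7;  s_137 = 5;  s_138 = 3;  s_139 = 7;  s_140 = 4;  s_141 = 1
  s_142 = 6;  s_143 = 0;  s_144 = 0;  s_145 = 9;  s_146 = 8;  s_147 = 8
  s_148 = 6;  s_149 = 11;  s_150 = 6;  s_151 = 12;  s_152 = 3;  s_153 = 4
  s_154 = 12;  s_155 = 6;  s_156 = 9;  s_157 = 2;  s_158 = 1;  s_159 = 7
  s_160 = 2;  s_161 = 12;  s_162 = 7;  s_163 = 9;  s_164 = 8;  s_165 = 12
  s_166 = 11;  s_167 = 3;  s_168 = 0;  s_169 = 1;  s_170 = 10;  s_171 = 5
  s_172 = 9;  s_173 = 2;  s_174 = 10;  s_175 = 9;  s_176 = 5;  s_177 = 5
  s_178 = 1;  s_179 = 5;  s_180 = 5;  s_181 = 10;  s_182 = 1;  s_183 = 3
  s_184 = 3;  s_185 = 4;  s_186 = 2;  s_187 = 11;  s_188 = 10;  s_189 = 4
  s_190 = 12;  s_191 = 10;  s_192 = 1;  s_193 = 7;  s_194 = 8;  s_195 = 9
  s_196 = 9;  s_197 = 0;  s_198 = 4;  s_199 = 5;  s_200 = 9;  s_201 = 6
  s_202 = 2;  s_203 = 1;  s_204 = 12;  s_205 = 7;  s_206 = 8;  s_207 = 6
  s_208 = 2;  s_209 = 6;  s_210 = 2;  s_211 = 10;  s_212 = 7;  s_213 = 2
  s_214 = 1;  s_215 = 4;  s_216 = 8;  s_217 = 5;  s_218 = 5;  s_219 = 1
  s_220 = 6;  s_221 = 8;  s_222 = 10;  s_223 = 6;  s_224 = 9;  s_225 = 12
  s_226 = 7;  s_227 = 0;  s_228 = 0;  s_229 = 4;  s_230 = 5;  s_231 = 5
  s_232 = 7;  s_233 = 2;  s_234 = 7;  s_235 = 1;  s_236 = 10;  s_237 = 9
  s_238 = 1;  s_239 = 7;  s_240 = 4;  s_241 = 11;  s_242 = 12;  s_243 = 6
  s_244 = 11;  s_245 = 1;  s_246 = 6;  s_247 = 4;  s_248 = 5;  s_249 = 1
  s_250 = 2;  s_251 = 10;  s_252 = 0;  s_253 = 12;  s_254 = 3;  s_255 = 8
  s_256 = 4;  s_257 = 11;  s_258 = 3;  s_259 = 4;  s_260 = 8;  s_261 = 8
  s_262 = 12;  s_263 = 8;  s_264 = 8;  s_265 = 3;  s_266 = 12;  s_267 = 10
  s_268 = 10;  s_269 = 9;  s_270 = 11;  s_271 = 2
s_272 = 3·2 + 4·11 + 6·9 + 12·10 = 3
s_273 = 3·3 + 4·2 + 6·11 + 12·9 = 9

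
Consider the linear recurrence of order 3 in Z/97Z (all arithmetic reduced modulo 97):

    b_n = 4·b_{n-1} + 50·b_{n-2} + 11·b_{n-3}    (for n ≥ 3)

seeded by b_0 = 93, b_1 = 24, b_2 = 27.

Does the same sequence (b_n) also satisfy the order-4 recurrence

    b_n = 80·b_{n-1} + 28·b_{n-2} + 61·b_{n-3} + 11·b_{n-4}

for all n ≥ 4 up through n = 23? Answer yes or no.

no

Terms b_0..b_23: 93, 24, 27, 3, 74, 64, 12, 85, 92, 94, 91, 62, 12, 75, 30, 25, 0, 28, 96, 38, 22, 37, 17, 26
n=4: candidate gives 88, actual b_4 = 74 ✗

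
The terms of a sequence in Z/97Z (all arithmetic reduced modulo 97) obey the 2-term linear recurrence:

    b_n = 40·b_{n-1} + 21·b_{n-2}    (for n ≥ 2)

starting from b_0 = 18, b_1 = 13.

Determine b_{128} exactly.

48

b_2 = 40·13 + 21·18 = 25
b_3 = 40·25 + 21·13 = 12
b_4 = 40·12 + 21·25 = 35
b_5 = 40·35 + 21·12 = 3
b_6 = 40·3 + 21·35 = 79
b_7 = 40·79 + 21·3 = 22
b_8 = 40·22 + 21·79 = 17
b_9 = 40·17 + 21·22 = 75
b_10 = 40·75 + 21·17 = 59
b_11 = 40·59 + 21·75 = 55
b_12 = 40·55 + 21·59 = 44
b_13 = 40·44 + 21·55 = 5
b_14 = 40·5 + 21·44 = 57
b_15 = 40·57 + 21·5 = 57
b_16 = 40·57 + 21·57 = 82
b_17 = 40·82 + 21·57 = 15
b_18 = 40·15 + 21·82 = 91
b_19 = 40·91 + 21·15 = 75
b_20 = 40·75 + 21·91 = 61
b_21 = 40·61 + 21·75 = 38
b_22 = 40·38 + 21·61 = 85
b_23 = 40·85 + 21·38 = 27
b_24 = 40·27 + 21·85 = 52
b_25 = 40·52 + 21·27 = 28
b_26 = 40·28 + 21·52 = 78
b_27 = 40·78 + 21·28 = 22
b_28 = 40·22 + 21·78 = 93
b_29 = 40·93 + 21·22 = 11
b_30 = 40·11 + 21·93 = 65
b_31 = 40·65 + 21·11 = 18
b_32 = 40·18 + 21·65 = 48
b_33 = 40·48 + 21·18 = 67
b_34 = 40·67 + 21·48 = 2
b_35 = 40·2 + 21·67 = 32
b_36 = 40·32 + 21·2 = 61
b_37 = 40·61 + 21·32 = 8
b_38 = 40·8 + 21·61 = 49
b_39 = 40·49 + 21·8 = 91
b_40 = 40·91 + 21·49 = 13
b_41 = 40·13 + 21·91 = 6
b_42 = 40·6 + 21·13 = 28
b_43 = 40·28 + 21·6 = 82
b_44 = 40·82 + 21·28 = 85
b_45 = 40·85 + 21·82 = 78
b_46 = 40·78 + 21·85 = 55
b_47 = 40·55 + 21·78 = 55
b_48 = 40·55 + 21·55 = 57
b_49 = 40·57 + 21·55 = 40
b_50 = 40·40 + 21·57 = 81
b_51 = 40·81 + 21·40 = 6
b_52 = 40·6 + 21·81 = 1
b_53 = 40·1 + 21·6 = 69
b_54 = 40·69 + 21·1 = 65
b_55 = 40·65 + 21·69 = 72
b_56 = 40·72 + 21·65 = 74
b_57 = 40·74 + 21·72 = 10
b_58 = 40·10 + 21·74 = 14
b_59 = 40·14 + 21·10 = 91
b_60 = 40·91 + 21·14 = 54
b_61 = 40·54 + 21·91 = 94
b_62 = 40·94 + 21·54 = 44
b_63 = 40·44 + 21·94 = 48
b_64 = 40·48 + 21·44 = 31
b_65 = 40·31 + 21·48 = 17
b_66 = 40·17 + 21·31 = 70
b_67 = 40·70 + 21·17 = 53
b_68 = 40·53 + 21·70 = 1
b_69 = 40·1 + 21·53 = 86
b_70 = 40·86 + 21·1 = 66
b_71 = 40·66 + 21·86 = 81
b_72 = 40·81 + 21·66 = 67
b_73 = 40·67 + 21·81 = 16
b_74 = 40·16 + 21·67 = 10
b_75 = 40·10 + 21·16 = 57
b_76 = 40·57 + 21·10 = 65
b_77 = 40·65 + 21·57 = 14
b_78 = 40·14 + 21·65 = 82
b_79 = 40·82 + 21·14 = 82
b_80 = 40·82 + 21·82 = 55
b_81 = 40·55 + 21·82 = 42
b_82 = 40·42 + 21·55 = 22
b_83 = 40·22 + 21·42 = 16
b_84 = 40·16 + 21·22 = 35
b_85 = 40·35 + 21·16 = 87
b_86 = 40·87 + 21·35 = 44
b_87 = 40·44 + 21·87 = 95
b_88 = 40·95 + 21·44 = 68
b_89 = 40·68 + 21·95 = 59
b_90 = 40·59 + 21·68 = 5
b_91 = 40·5 + 21·59 = 81
b_92 = 40·81 + 21·5 = 47
b_93 = 40·47 + 21·81 = 89
b_94 = 40·89 + 21·47 = 85
b_95 = 40·85 + 21·89 = 31
b_96 = 40·31 + 21·85 = 18
b_97 = 40·18 + 21·31 = 13
b_98 = 40·13 + 21·18 = 25
b_99 = 40·25 + 21·13 = 12
b_100 = 40·12 + 21·25 = 35
b_101 = 40·35 + 21·12 = 3
b_102 = 40·3 + 21·35 = 79
b_103 = 40·79 + 21·3 = 22
b_104 = 40·22 + 21·79 = 17
b_105 = 40·17 + 21·22 = 75
b_106 = 40·75 + 21·17 = 59
b_107 = 40·59 + 21·75 = 55
b_108 = 40·55 + 21·59 = 44
b_109 = 40·44 + 21·55 = 5
b_110 = 40·5 + 21·44 = 57
b_111 = 40·57 + 21·5 = 57
b_112 = 40·57 + 21·57 = 82
b_113 = 40·82 + 21·57 = 15
b_114 = 40·15 + 21·82 = 91
b_115 = 40·91 + 21·15 = 75
b_116 = 40·75 + 21·91 = 61
b_117 = 40·61 + 21·75 = 38
b_118 = 40·38 + 21·61 = 85
b_119 = 40·85 + 21·38 = 27
b_120 = 40·27 + 21·85 = 52
b_121 = 40·52 + 21·27 = 28
b_122 = 40·28 + 21·52 = 78
b_123 = 40·78 + 21·28 = 22
b_124 = 40·22 + 21·78 = 93
b_125 = 40·93 + 21·22 = 11
b_126 = 40·11 + 21·93 = 65
b_127 = 40·65 + 21·11 = 18
b_128 = 40·18 + 21·65 = 48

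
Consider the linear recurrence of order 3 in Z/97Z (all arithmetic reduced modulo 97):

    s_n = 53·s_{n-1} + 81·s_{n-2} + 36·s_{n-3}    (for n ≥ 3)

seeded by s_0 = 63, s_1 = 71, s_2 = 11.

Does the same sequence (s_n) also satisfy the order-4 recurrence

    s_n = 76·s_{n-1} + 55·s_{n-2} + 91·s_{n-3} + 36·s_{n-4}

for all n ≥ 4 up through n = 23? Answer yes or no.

Terms s_0..s_23: 63, 71, 11, 66, 58, 86, 89, 94, 58, 21, 77, 13, 19, 79, 83, 36, 29, 69, 27, 13, 25, 52, 11, 69
n=4: candidate gives 91, actual s_4 = 58 ✗

no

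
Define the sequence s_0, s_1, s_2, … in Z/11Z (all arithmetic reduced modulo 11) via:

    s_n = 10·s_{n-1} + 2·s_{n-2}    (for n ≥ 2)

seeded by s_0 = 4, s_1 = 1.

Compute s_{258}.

s_2 = 10·1 + 2·4 = 7
s_3 = 10·7 + 2·1 = 6
s_4 = 10·6 + 2·7 = 8
s_5 = 10·8 + 2·6 = 4
s_6 = 10·4 + 2·8 = 1
(s_5, s_6) = (4, 1) = (s_0, s_1), so the sequence has period 5.
258 ≡ 3 (mod 5), hence s_258 = s_3 = 6.

6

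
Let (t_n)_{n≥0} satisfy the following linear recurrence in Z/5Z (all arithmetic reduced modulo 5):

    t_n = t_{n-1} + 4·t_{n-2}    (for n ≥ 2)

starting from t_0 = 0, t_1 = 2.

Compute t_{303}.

0

t_2 = 1·2 + 4·0 = 2
t_3 = 1·2 + 4·2 = 0
t_4 = 1·0 + 4·2 = 3
t_5 = 1·3 + 4·0 = 3
t_6 = 1·3 + 4·3 = 0
t_7 = 1·0 + 4·3 = 2
(t_6, t_7) = (0, 2) = (t_0, t_1), so the sequence has period 6.
303 ≡ 3 (mod 6), hence t_303 = t_3 = 0.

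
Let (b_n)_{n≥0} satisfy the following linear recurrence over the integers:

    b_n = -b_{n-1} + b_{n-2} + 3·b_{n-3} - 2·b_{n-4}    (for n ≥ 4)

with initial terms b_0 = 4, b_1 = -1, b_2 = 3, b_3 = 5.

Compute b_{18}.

b_4 = -1·5 + 1·3 + 3·-1 + -2·4 = -13
b_5 = -1·-13 + 1·5 + 3·3 + -2·-1 = 29
b_6 = -1·29 + 1·-13 + 3·5 + -2·3 = -33
b_7 = -1·-33 + 1·29 + 3·-13 + -2·5 = 13
b_8 = -1·13 + 1·-33 + 3·29 + -2·-13 = 67
b_9 = -1·67 + 1·13 + 3·-33 + -2·29 = -211
b_10 = -1·-211 + 1·67 + 3·13 + -2·-33 = 383
b_11 = -1·383 + 1·-211 + 3·67 + -2·13 = -419
b_12 = -1·-419 + 1·383 + 3·-211 + -2·67 = 35
b_13 = -1·35 + 1·-419 + 3·383 + -2·-211 = 1117
b_14 = -1·1117 + 1·35 + 3·-419 + -2·383 = -3105
b_15 = -1·-3105 + 1·1117 + 3·35 + -2·-419 = 5165
b_16 = -1·5165 + 1·-3105 + 3·1117 + -2·35 = -4989
b_17 = -1·-4989 + 1·5165 + 3·-3105 + -2·1117 = -1395
b_18 = -1·-1395 + 1·-4989 + 3·5165 + -2·-3105 = 18111

18111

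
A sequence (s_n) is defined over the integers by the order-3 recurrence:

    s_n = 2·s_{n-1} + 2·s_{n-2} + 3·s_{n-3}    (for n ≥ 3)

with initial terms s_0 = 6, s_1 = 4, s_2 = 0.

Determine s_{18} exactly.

298015766

s_3 = 2·0 + 2·4 + 3·6 = 26
s_4 = 2·26 + 2·0 + 3·4 = 64
s_5 = 2·64 + 2·26 + 3·0 = 180
s_6 = 2·180 + 2·64 + 3·26 = 566
s_7 = 2·566 + 2·180 + 3·64 = 1684
s_8 = 2·1684 + 2·566 + 3·180 = 5040
s_9 = 2·5040 + 2·1684 + 3·566 = 15146
s_10 = 2·15146 + 2·5040 + 3·1684 = 45424
s_11 = 2·45424 + 2·15146 + 3·5040 = 136260
s_12 = 2·136260 + 2·45424 + 3·15146 = 408806
s_13 = 2·408806 + 2·136260 + 3·45424 = 1226404
s_14 = 2·1226404 + 2·408806 + 3·136260 = 3679200
s_15 = 2·3679200 + 2·1226404 + 3·408806 = 11037626
s_16 = 2·11037626 + 2·3679200 + 3·1226404 = 33112864
s_17 = 2·33112864 + 2·11037626 + 3·3679200 = 99338580
s_18 = 2·99338580 + 2·33112864 + 3·11037626 = 298015766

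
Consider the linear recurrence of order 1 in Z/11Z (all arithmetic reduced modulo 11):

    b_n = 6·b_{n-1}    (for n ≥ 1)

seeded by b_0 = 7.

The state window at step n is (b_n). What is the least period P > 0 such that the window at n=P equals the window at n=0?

10

n=0: window = (7)
n=1: window = (9)
n=2: window = (10)
n=3: window = (5)
n=4: window = (8)
n=5: window = (4)
n=6: window = (2)
n=7: window = (1)
n=8: window = (6)
n=9: window = (3)
n=10: window = (7)
window at n=10 equals window at n=0 → period = 10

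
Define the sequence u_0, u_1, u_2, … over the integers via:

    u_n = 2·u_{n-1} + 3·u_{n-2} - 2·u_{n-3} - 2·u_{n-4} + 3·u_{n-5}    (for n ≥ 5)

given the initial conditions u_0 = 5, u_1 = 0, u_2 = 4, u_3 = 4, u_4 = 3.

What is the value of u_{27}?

111452295217

u_5 = 2·3 + 3·4 + -2·4 + -2·0 + 3·5 = 25
u_6 = 2·25 + 3·3 + -2·4 + -2·4 + 3·0 = 43
u_7 = 2·43 + 3·25 + -2·3 + -2·4 + 3·4 = 159
u_8 = 2·159 + 3·43 + -2·25 + -2·3 + 3·4 = 403
u_9 = 2·403 + 3·159 + -2·43 + -2·25 + 3·3 = 1156
u_10 = 2·1156 + 3·403 + -2·159 + -2·43 + 3·25 = 3192
u_11 = 2·3192 + 3·1156 + -2·403 + -2·159 + 3·43 = 8857
u_12 = 2·8857 + 3·3192 + -2·1156 + -2·403 + 3·159 = 24649
u_13 = 2·24649 + 3·8857 + -2·3192 + -2·1156 + 3·403 = 68382
u_14 = 2·68382 + 3·24649 + -2·8857 + -2·3192 + 3·1156 = 190081
u_15 = 2·190081 + 3·68382 + -2·24649 + -2·8857 + 3·3192 = 527872
u_16 = 2·527872 + 3·190081 + -2·68382 + -2·24649 + 3·8857 = 1466496
u_17 = 2·1466496 + 3·527872 + -2·190081 + -2·68382 + 3·24649 = 4073629
u_18 = 2·4073629 + 3·1466496 + -2·527872 + -2·190081 + 3·68382 = 11315986
u_19 = 2·11315986 + 3·4073629 + -2·1466496 + -2·527872 + 3·190081 = 31434366
u_20 = 2·31434366 + 3·11315986 + -2·4073629 + -2·1466496 + 3·527872 = 87320056
u_21 = 2·87320056 + 3·31434366 + -2·11315986 + -2·4073629 + 3·1466496 = 242563468
u_22 = 2·242563468 + 3·87320056 + -2·31434366 + -2·11315986 + 3·4073629 = 673807287
u_23 = 2·673807287 + 3·242563468 + -2·87320056 + -2·31434366 + 3·11315986 = 1871744092
u_24 = 2·1871744092 + 3·673807287 + -2·242563468 + -2·87320056 + 3·31434366 = 5199446095
u_25 = 2·5199446095 + 3·1871744092 + -2·673807287 + -2·242563468 + 3·87320056 = 14443343124
u_26 = 2·14443343124 + 3·5199446095 + -2·1871744092 + -2·673807287 + 3·242563468 = 40121612179
u_27 = 2·40121612179 + 3·14443343124 + -2·5199446095 + -2·1871744092 + 3·673807287 = 111452295217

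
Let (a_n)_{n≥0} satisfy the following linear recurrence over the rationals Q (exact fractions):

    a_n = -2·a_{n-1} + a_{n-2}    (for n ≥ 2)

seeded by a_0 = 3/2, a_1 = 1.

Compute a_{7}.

a_2 = -2·1 + 1·3/2 = -1/2
a_3 = -2·-1/2 + 1·1 = 2
a_4 = -2·2 + 1·-1/2 = -9/2
a_5 = -2·-9/2 + 1·2 = 11
a_6 = -2·11 + 1·-9/2 = -53/2
a_7 = -2·-53/2 + 1·11 = 64

64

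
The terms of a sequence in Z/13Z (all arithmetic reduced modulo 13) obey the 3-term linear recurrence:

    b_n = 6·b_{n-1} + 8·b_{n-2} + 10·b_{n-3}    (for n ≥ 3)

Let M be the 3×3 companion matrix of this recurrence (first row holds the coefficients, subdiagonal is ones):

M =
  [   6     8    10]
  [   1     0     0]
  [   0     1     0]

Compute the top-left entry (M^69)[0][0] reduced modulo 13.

(M^69)[0][0] is the top entry after applying M 69 times to the unit state (1, 0, 0). Equivalently it is h_{71} for the auxiliary sequence (h_n) obeying the same recurrence with h_2 = 1 and h_i = 0 for 0 ≤ i < 2:
h_3 = 6·1 + 8·0 + 10·0 = 6
h_4 = 6·6 + 8·1 + 10·0 = 5
h_5 = 6·5 + 8·6 + 10·1 = 10
h_6 = 6·10 + 8·5 + 10·6 = 4
h_7 = 6·4 + 8·10 + 10·5 = 11
h_8 = 6·11 + 8·4 + 10·10 = 3
h_9 = 6·3 + 8·11 + 10·4 = 3
h_10 = 6·3 + 8·3 + 10·11 = 9
h_11 = 6·9 + 8·3 + 10·3 = 4
h_12 = 6·4 + 8·9 + 10·3 = 9
h_13 = 6·9 + 8·4 + 10·9 = 7
h_14 = 6·7 + 8·9 + 10·4 = 11
h_15 = 6·11 + 8·7 + 10·9 = 4
h_16 = 6·4 + 8·11 + 10·7 = 0
h_17 = 6·0 + 8·4 + 10·11 = 12
h_18 = 6·12 + 8·0 + 10·4 = 8
h_19 = 6·8 + 8·12 + 10·0 = 1
h_20 = 6·1 + 8·8 + 10·12 = 8
h_21 = 6·8 + 8·1 + 10·8 = 6
h_22 = 6·6 + 8·8 + 10·1 = 6
h_23 = 6·6 + 8·6 + 10·8 = 8
h_24 = 6·8 + 8·6 + 10·6 = 0
h_25 = 6·0 + 8·8 + 10·6 = 7
h_26 = 6·7 + 8·0 + 10·8 = 5
h_27 = 6·5 + 8·7 + 10·0 = 8
h_28 = 6·8 + 8·5 + 10·7 = 2
h_29 = 6·2 + 8·8 + 10·5 = 9
h_30 = 6·9 + 8·2 + 10·8 = 7
h_31 = 6·7 + 8·9 + 10·2 = 4
h_32 = 6·4 + 8·7 + 10·9 = 1
h_33 = 6·1 + 8·4 + 10·7 = 4
h_34 = 6·4 + 8·1 + 10·4 = 7
h_35 = 6·7 + 8·4 + 10·1 = 6
h_36 = 6·6 + 8·7 + 10·4 = 2
h_37 = 6·2 + 8·6 + 10·7 = 0
h_38 = 6·0 + 8·2 + 10·6 = 11
h_39 = 6·11 + 8·0 + 10·2 = 8
h_40 = 6·8 + 8·11 + 10·0 = 6
h_41 = 6·6 + 8·8 + 10·11 = 2
h_42 = 6·2 + 8·6 + 10·8 = 10
h_43 = 6·10 + 8·2 + 10·6 = 6
h_44 = 6·6 + 8·10 + 10·2 = 6
h_45 = 6·6 + 8·6 + 10·10 = 2
h_46 = 6·2 + 8·6 + 10·6 = 3
h_47 = 6·3 + 8·2 + 10·6 = 3
h_48 = 6·3 + 8·3 + 10·2 = 10
h_49 = 6·10 + 8·3 + 10·3 = 10
h_50 = 6·10 + 8·10 + 10·3 = 1
h_51 = 6·1 + 8·10 + 10·10 = 4
h_52 = 6·4 + 8·1 + 10·10 = 2
h_53 = 6·2 + 8·4 + 10·1 = 2
h_54 = 6·2 + 8·2 + 10·4 = 3
h_55 = 6·3 + 8·2 + 10·2 = 2
h_56 = 6·2 + 8·3 + 10·2 = 4
h_57 = 6·4 + 8·2 + 10·3 = 5
h_58 = 6·5 + 8·4 + 10·2 = 4
h_59 = 6·4 + 8·5 + 10·4 = 0
h_60 = 6·0 + 8·4 + 10·5 = 4
h_61 = 6·4 + 8·0 + 10·4 = 12
h_62 = 6·12 + 8·4 + 10·0 = 0
h_63 = 6·0 + 8·12 + 10·4 = 6
h_64 = 6·6 + 8·0 + 10·12 = 0
h_65 = 6·0 + 8·6 + 10·0 = 9
h_66 = 6·9 + 8·0 + 10·6 = 10
h_67 = 6·10 + 8·9 + 10·0 = 2
h_68 = 6·2 + 8·10 + 10·9 = 0
h_69 = 6·0 + 8·2 + 10·10 = 12
h_70 = 6·12 + 8·0 + 10·2 = 1
h_71 = 6·1 + 8·12 + 10·0 = 11

11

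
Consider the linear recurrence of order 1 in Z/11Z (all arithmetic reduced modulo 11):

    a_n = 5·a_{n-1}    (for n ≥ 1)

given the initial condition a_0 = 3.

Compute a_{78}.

a_1 = 5·3 = 4
a_2 = 5·4 = 9
a_3 = 5·9 = 1
a_4 = 5·1 = 5
a_5 = 5·5 = 3
(a_5) = (3) = (a_0), so the sequence has period 5.
78 ≡ 3 (mod 5), hence a_78 = a_3 = 1.

1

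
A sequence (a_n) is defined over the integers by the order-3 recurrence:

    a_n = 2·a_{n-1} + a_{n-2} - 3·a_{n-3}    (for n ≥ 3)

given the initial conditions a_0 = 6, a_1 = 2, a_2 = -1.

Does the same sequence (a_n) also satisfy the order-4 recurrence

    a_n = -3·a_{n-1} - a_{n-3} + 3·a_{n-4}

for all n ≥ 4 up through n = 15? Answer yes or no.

Terms a_0..a_15: 6, 2, -1, -18, -43, -101, -191, -354, -596, -973, -1480, -2145, -2851, -3407, -3230, -1314
n=4: candidate gives 70, actual a_4 = -43 ✗

no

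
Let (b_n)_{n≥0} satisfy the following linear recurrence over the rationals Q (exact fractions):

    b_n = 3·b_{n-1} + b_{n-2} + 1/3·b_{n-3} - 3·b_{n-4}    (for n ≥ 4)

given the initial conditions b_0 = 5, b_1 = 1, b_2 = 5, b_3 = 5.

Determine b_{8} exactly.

b_4 = 3·5 + 1·5 + 1/3·1 + -3·5 = 16/3
b_5 = 3·16/3 + 1·5 + 1/3·5 + -3·1 = 59/3
b_6 = 3·59/3 + 1·16/3 + 1/3·5 + -3·5 = 51
b_7 = 3·51 + 1·59/3 + 1/3·16/3 + -3·5 = 1435/9
b_8 = 3·1435/9 + 1·51 + 1/3·59/3 + -3·16/3 = 4679/9

4679/9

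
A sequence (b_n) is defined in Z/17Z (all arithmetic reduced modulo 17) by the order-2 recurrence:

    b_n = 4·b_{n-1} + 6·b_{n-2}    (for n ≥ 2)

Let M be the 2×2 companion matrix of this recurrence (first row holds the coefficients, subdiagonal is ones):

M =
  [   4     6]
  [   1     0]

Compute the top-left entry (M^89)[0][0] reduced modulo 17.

0

(M^89)[0][0] is the top entry after applying M 89 times to the unit state (1, 0). Equivalently it is h_{90} for the auxiliary sequence (h_n) obeying the same recurrence with h_1 = 1 and h_i = 0 for 0 ≤ i < 1:
h_2 = 4·1 + 6·0 = 4
h_3 = 4·4 + 6·1 = 5
h_4 = 4·5 + 6·4 = 10
h_5 = 4·10 + 6·5 = 2
h_6 = 4·2 + 6·10 = 0
h_7 = 4·0 + 6·2 = 12
h_8 = 4·12 + 6·0 = 14
h_9 = 4·14 + 6·12 = 9
h_10 = 4·9 + 6·14 = 1
h_11 = 4·1 + 6·9 = 7
h_12 = 4·7 + 6·1 = 0
h_13 = 4·0 + 6·7 = 8
h_14 = 4·8 + 6·0 = 15
h_15 = 4·15 + 6·8 = 6
h_16 = 4·6 + 6·15 = 12
h_17 = 4·12 + 6·6 = 16
h_18 = 4·16 + 6·12 = 0
h_19 = 4·0 + 6·16 = 11
h_20 = 4·11 + 6·0 = 10
h_21 = 4·10 + 6·11 = 4
h_22 = 4·4 + 6·10 = 8
h_23 = 4·8 + 6·4 = 5
h_24 = 4·5 + 6·8 = 0
h_25 = 4·0 + 6·5 = 13
h_26 = 4·13 + 6·0 = 1
h_27 = 4·1 + 6·13 = 14
h_28 = 4·14 + 6·1 = 11
h_29 = 4·11 + 6·14 = 9
h_30 = 4·9 + 6·11 = 0
h_31 = 4·0 + 6·9 = 3
h_32 = 4·3 + 6·0 = 12
h_33 = 4·12 + 6·3 = 15
h_34 = 4·15 + 6·12 = 13
h_35 = 4·13 + 6·15 = 6
h_36 = 4·6 + 6·13 = 0
h_37 = 4·0 + 6·6 = 2
h_38 = 4·2 + 6·0 = 8
h_39 = 4·8 + 6·2 = 10
h_40 = 4·10 + 6·8 = 3
h_41 = 4·3 + 6·10 = 4
h_42 = 4·4 + 6·3 = 0
h_43 = 4·0 + 6·4 = 7
h_44 = 4·7 + 6·0 = 11
h_45 = 4·11 + 6·7 = 1
h_46 = 4·1 + 6·11 = 2
h_47 = 4·2 + 6·1 = 14
h_48 = 4·14 + 6·2 = 0
h_49 = 4·0 + 6·14 = 16
h_50 = 4·16 + 6·0 = 13
h_51 = 4·13 + 6·16 = 12
h_52 = 4·12 + 6·13 = 7
h_53 = 4·7 + 6·12 = 15
h_54 = 4·15 + 6·7 = 0
h_55 = 4·0 + 6·15 = 5
h_56 = 4·5 + 6·0 = 3
h_57 = 4·3 + 6·5 = 8
h_58 = 4·8 + 6·3 = 16
h_59 = 4·16 + 6·8 = 10
h_60 = 4·10 + 6·16 = 0
h_61 = 4·0 + 6·10 = 9
h_62 = 4·9 + 6·0 = 2
h_63 = 4·2 + 6·9 = 11
h_64 = 4·11 + 6·2 = 5
h_65 = 4·5 + 6·11 = 1
h_66 = 4·1 + 6·5 = 0
h_67 = 4·0 + 6·1 = 6
h_68 = 4·6 + 6·0 = 7
h_69 = 4·7 + 6·6 = 13
h_70 = 4·13 + 6·7 = 9
h_71 = 4·9 + 6·13 = 12
h_72 = 4·12 + 6·9 = 0
h_73 = 4·0 + 6·12 = 4
h_74 = 4·4 + 6·0 = 16
h_75 = 4·16 + 6·4 = 3
h_76 = 4·3 + 6·16 = 6
h_77 = 4·6 + 6·3 = 8
h_78 = 4·8 + 6·6 = 0
h_79 = 4·0 + 6·8 = 14
h_80 = 4·14 + 6·0 = 5
h_81 = 4·5 + 6·14 = 2
h_82 = 4·2 + 6·5 = 4
h_83 = 4·4 + 6·2 = 11
h_84 = 4·11 + 6·4 = 0
h_85 = 4·0 + 6·11 = 15
h_86 = 4·15 + 6·0 = 9
h_87 = 4·9 + 6·15 = 7
h_88 = 4·7 + 6·9 = 14
h_89 = 4·14 + 6·7 = 13
h_90 = 4·13 + 6·14 = 0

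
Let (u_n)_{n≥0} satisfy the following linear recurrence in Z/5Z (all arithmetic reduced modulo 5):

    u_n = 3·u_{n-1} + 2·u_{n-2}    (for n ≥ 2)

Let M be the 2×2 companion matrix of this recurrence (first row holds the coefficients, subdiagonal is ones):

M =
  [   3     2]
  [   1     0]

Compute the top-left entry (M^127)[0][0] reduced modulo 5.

4

(M^127)[0][0] is the top entry after applying M 127 times to the unit state (1, 0). Equivalently it is h_{128} for the auxiliary sequence (h_n) obeying the same recurrence with h_1 = 1 and h_i = 0 for 0 ≤ i < 1:
h_2 = 3·1 + 2·0 = 3
h_3 = 3·3 + 2·1 = 1
h_4 = 3·1 + 2·3 = 4
h_5 = 3·4 + 2·1 = 4
h_6 = 3·4 + 2·4 = 0
h_7 = 3·0 + 2·4 = 3
h_8 = 3·3 + 2·0 = 4
h_9 = 3·4 + 2·3 = 3
h_10 = 3·3 + 2·4 = 2
h_11 = 3·2 + 2·3 = 2
h_12 = 3·2 + 2·2 = 0
h_13 = 3·0 + 2·2 = 4
h_14 = 3·4 + 2·0 = 2
h_15 = 3·2 + 2·4 = 4
h_16 = 3·4 + 2·2 = 1
h_17 = 3·1 + 2·4 = 1
h_18 = 3·1 + 2·1 = 0
h_19 = 3·0 + 2·1 = 2
h_20 = 3·2 + 2·0 = 1
h_21 = 3·1 + 2·2 = 2
h_22 = 3·2 + 2·1 = 3
h_23 = 3·3 + 2·2 = 3
h_24 = 3·3 + 2·3 = 0
h_25 = 3·0 + 2·3 = 1
(h_24, h_25) = (0, 1) = (h_0, h_1), so the sequence has period 24.
128 ≡ 8 (mod 24), hence h_128 = h_8 = 4.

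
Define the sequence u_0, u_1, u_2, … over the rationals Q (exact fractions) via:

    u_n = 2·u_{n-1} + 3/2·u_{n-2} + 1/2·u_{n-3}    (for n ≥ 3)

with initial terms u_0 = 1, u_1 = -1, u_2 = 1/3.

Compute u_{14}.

-338507/32

u_3 = 2·1/3 + 3/2·-1 + 1/2·1 = -1/3
u_4 = 2·-1/3 + 3/2·1/3 + 1/2·-1 = -2/3
u_5 = 2·-2/3 + 3/2·-1/3 + 1/2·1/3 = -5/3
u_6 = 2·-5/3 + 3/2·-2/3 + 1/2·-1/3 = -9/2
u_7 = 2·-9/2 + 3/2·-5/3 + 1/2·-2/3 = -71/6
u_8 = 2·-71/6 + 3/2·-9/2 + 1/2·-5/3 = -125/4
u_9 = 2·-125/4 + 3/2·-71/6 + 1/2·-9/2 = -165/2
u_10 = 2·-165/2 + 3/2·-125/4 + 1/2·-71/6 = -5227/24
u_11 = 2·-5227/24 + 3/2·-165/2 + 1/2·-125/4 = -13799/24
u_12 = 2·-13799/24 + 3/2·-5227/24 + 1/2·-165/2 = -72857/48
u_13 = 2·-72857/48 + 3/2·-13799/24 + 1/2·-5227/24 = -96169/24
u_14 = 2·-96169/24 + 3/2·-72857/48 + 1/2·-13799/24 = -338507/32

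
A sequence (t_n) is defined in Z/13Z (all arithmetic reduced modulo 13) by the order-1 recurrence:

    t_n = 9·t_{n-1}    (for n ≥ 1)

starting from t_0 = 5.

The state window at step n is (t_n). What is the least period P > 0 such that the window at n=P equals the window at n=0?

3

n=0: window = (5)
n=1: window = (6)
n=2: window = (2)
n=3: window = (5)
window at n=3 equals window at n=0 → period = 3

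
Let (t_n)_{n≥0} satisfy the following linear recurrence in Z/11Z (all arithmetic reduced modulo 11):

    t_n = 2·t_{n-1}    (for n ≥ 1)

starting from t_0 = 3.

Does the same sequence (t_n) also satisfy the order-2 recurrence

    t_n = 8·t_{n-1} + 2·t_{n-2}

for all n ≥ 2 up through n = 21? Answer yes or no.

Terms t_0..t_21: 3, 6, 1, 2, 4, 8, 5, 10, 9, 7, 3, 6, 1, 2, 4, 8, 5, 10, 9, 7, 3, 6
n=2: candidate gives 10, actual t_2 = 1 ✗

no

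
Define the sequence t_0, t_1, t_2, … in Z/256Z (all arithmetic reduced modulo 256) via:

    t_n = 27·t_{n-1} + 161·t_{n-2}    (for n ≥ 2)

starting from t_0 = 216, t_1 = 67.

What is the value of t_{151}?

t_2 = 27·67 + 161·216 = 233
t_3 = 27·233 + 161·67 = 182
t_4 = 27·182 + 161·233 = 187
t_5 = 27·187 + 161·182 = 47
t_6 = 27·47 + 161·187 = 144
t_7 = 27·144 + 161·47 = 191
t_8 = 27·191 + 161·144 = 181
t_9 = 27·181 + 161·191 = 54
t_10 = 27·54 + 161·181 = 135
t_11 = 27·135 + 161·54 = 51
t_12 = 27·51 + 161·135 = 72
t_13 = 27·72 + 161·51 = 171
t_14 = 27·171 + 161·72 = 81
t_15 = 27·81 + 161·171 = 22
t_16 = 27·22 + 161·81 = 67
t_17 = 27·67 + 161·22 = 231
t_18 = 27·231 + 161·67 = 128
t_19 = 27·128 + 161·231 = 199
t_20 = 27·199 + 161·128 = 125
t_21 = 27·125 + 161·199 = 86
t_22 = 27·86 + 161·125 = 175
t_23 = 27·175 + 161·86 = 139
t_24 = 27·139 + 161·175 = 184
t_25 = 27·184 + 161·139 = 211
t_26 = 27·211 + 161·184 = 249
t_27 = 27·249 + 161·211 = 246
t_28 = 27·246 + 161·249 = 139
t_29 = 27·139 + 161·246 = 95
t_30 = 27·95 + 161·139 = 112
t_31 = 27·112 + 161·95 = 143
t_32 = 27·143 + 161·112 = 133
t_33 = 27·133 + 161·143 = 246
t_34 = 27·246 + 161·133 = 151
t_35 = 27·151 + 161·246 = 163
t_36 = 27·163 + 161·151 = 40
t_37 = 27·40 + 161·163 = 187
t_38 = 27·187 + 161·40 = 225
t_39 = 27·225 + 161·187 = 86
t_40 = 27·86 + 161·225 = 147
t_41 = 27·147 + 161·86 = 151
t_42 = 27·151 + 161·147 = 96
t_43 = 27·96 + 161·151 = 23
t_44 = 27·23 + 161·96 = 205
t_45 = 27·205 + 161·23 = 22
t_46 = 27·22 + 161·205 = 63
t_47 = 27·63 + 161·22 = 123
t_48 = 27·123 + 161·63 = 152
t_49 = 27·152 + 161·123 = 99
t_50 = 27·99 + 161·152 = 9
t_51 = 27·9 + 161·99 = 54
t_52 = 27·54 + 161·9 = 91
t_53 = 27·91 + 161·54 = 143
t_54 = 27·143 + 161·91 = 80
t_55 = 27·80 + 161·143 = 95
t_56 = 27·95 + 161·80 = 85
t_57 = 27·85 + 161·95 = 182
t_58 = 27·182 + 161·85 = 167
t_59 = 27·167 + 161·182 = 19
t_60 = 27·19 + 161·167 = 8
t_61 = 27·8 + 161·19 = 203
t_62 = 27·203 + 161·8 = 113
t_63 = 27·113 + 161·203 = 150
t_64 = 27·150 + 161·113 = 227
t_65 = 27·227 + 161·150 = 71
t_66 = 27·71 + 161·227 = 64
t_67 = 27·64 + 161·71 = 103
t_68 = 27·103 + 161·64 = 29
t_69 = 27·29 + 161·103 = 214
t_70 = 27·214 + 161·29 = 207
t_71 = 27·207 + 161·214 = 107
t_72 = 27·107 + 161·207 = 120
t_73 = 27·120 + 161·107 = 243
t_74 = 27·243 + 161·120 = 25
t_75 = 27·25 + 161·243 = 118
t_76 = 27·118 + 161·25 = 43
t_77 = 27·43 + 161·118 = 191
t_78 = 27·191 + 161·43 = 48
t_79 = 27·48 + 161·191 = 47
t_80 = 27·47 + 161·48 = 37
t_81 = 27·37 + 161·47 = 118
t_82 = 27·118 + 161·37 = 183
t_83 = 27·183 + 161·118 = 131
t_84 = 27·131 + 161·183 = 232
t_85 = 27·232 + 161·131 = 219
t_86 = 27·219 + 161·232 = 1
t_87 = 27·1 + 161·219 = 214
t_88 = 27·214 + 161·1 = 51
t_89 = 27·51 + 161·214 = 247
t_90 = 27·247 + 161·51 = 32
t_91 = 27·32 + 161·247 = 183
t_92 = 27·183 + 161·32 = 109
t_93 = 27·109 + 161·183 = 150
t_94 = 27·150 + 161·109 = 95
t_95 = 27·95 + 161·150 = 91
t_96 = 27·91 + 161·95 = 88
t_97 = 27·88 + 161·91 = 131
t_98 = 27·131 + 161·88 = 41
t_99 = 27·41 + 161·131 = 182
t_100 = 27·182 + 161·41 = 251
t_101 = 27·251 + 161·182 = 239
t_102 = 27·239 + 161·251 = 16
t_103 = 27·16 + 161·239 = 255
t_104 = 27·255 + 161·16 = 245
t_105 = 27·245 + 161·255 = 54
t_106 = 27·54 + 161·245 = 199
t_107 = 27·199 + 161·54 = 243
t_108 = 27·243 + 161·199 = 200
t_109 = 27·200 + 161·243 = 235
t_110 = 27·235 + 161·200 = 145
t_111 = 27·145 + 161·235 = 22
t_112 = 27·22 + 161·145 = 131
t_113 = 27·131 + 161·22 = 167
t_114 = 27·167 + 161·131 = 0
t_115 = 27·0 + 161·167 = 7
t_116 = 27·7 + 161·0 = 189
t_117 = 27·189 + 161·7 = 86
t_118 = 27·86 + 161·189 = 239
t_119 = 27·239 + 161·86 = 75
t_120 = 27·75 + 161·239 = 56
t_121 = 27·56 + 161·75 = 19
t_122 = 27·19 + 161·56 = 57
t_123 = 27·57 + 161·19 = 246
t_124 = 27·246 + 161·57 = 203
t_125 = 27·203 + 161·246 = 31
t_126 = 27·31 + 161·203 = 240
t_127 = 27·240 + 161·31 = 207
t_128 = 27·207 + 161·240 = 197
t_129 = 27·197 + 161·207 = 246
t_130 = 27·246 + 161·197 = 215
t_131 = 27·215 + 161·246 = 99
t_132 = 27·99 + 161·215 = 168
t_133 = 27·168 + 161·99 = 251
t_134 = 27·251 + 161·168 = 33
t_135 = 27·33 + 161·251 = 86
t_136 = 27·86 + 161·33 = 211
t_137 = 27·211 + 161·86 = 87
t_138 = 27·87 + 161·211 = 224
t_139 = 27·224 + 161·87 = 87
t_140 = 27·87 + 161·224 = 13
t_141 = 27·13 + 161·87 = 22
t_142 = 27·22 + 161·13 = 127
t_143 = 27·127 + 161·22 = 59
t_144 = 27·59 + 161·127 = 24
t_145 = 27·24 + 161·59 = 163
t_146 = 27·163 + 161·24 = 73
t_147 = 27·73 + 161·163 = 54
t_148 = 27·54 + 161·73 = 155
t_149 = 27·155 + 161·54 = 79
t_150 = 27·79 + 161·155 = 208
t_151 = 27·208 + 161·79 = 159

159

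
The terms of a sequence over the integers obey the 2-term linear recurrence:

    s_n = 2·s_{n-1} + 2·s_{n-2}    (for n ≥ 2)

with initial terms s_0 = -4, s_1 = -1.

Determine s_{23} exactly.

s_2 = 2·-1 + 2·-4 = -10
s_3 = 2·-10 + 2·-1 = -22
s_4 = 2·-22 + 2·-10 = -64
s_5 = 2·-64 + 2·-22 = -172
s_6 = 2·-172 + 2·-64 = -472
s_7 = 2·-472 + 2·-172 = -1288
s_8 = 2·-1288 + 2·-472 = -3520
s_9 = 2·-3520 + 2·-1288 = -9616
s_10 = 2·-9616 + 2·-3520 = -26272
s_11 = 2·-26272 + 2·-9616 = -71776
s_12 = 2·-71776 + 2·-26272 = -196096
s_13 = 2·-196096 + 2·-71776 = -535744
s_14 = 2·-535744 + 2·-196096 = -1463680
s_15 = 2·-1463680 + 2·-535744 = -3998848
s_16 = 2·-3998848 + 2·-1463680 = -10925056
s_17 = 2·-10925056 + 2·-3998848 = -29847808
s_18 = 2·-29847808 + 2·-10925056 = -81545728
s_19 = 2·-81545728 + 2·-29847808 = -222787072
s_20 = 2·-222787072 + 2·-81545728 = -608665600
s_21 = 2·-608665600 + 2·-222787072 = -1662905344
s_22 = 2·-1662905344 + 2·-608665600 = -4543141888
s_23 = 2·-4543141888 + 2·-1662905344 = -12412094464

-12412094464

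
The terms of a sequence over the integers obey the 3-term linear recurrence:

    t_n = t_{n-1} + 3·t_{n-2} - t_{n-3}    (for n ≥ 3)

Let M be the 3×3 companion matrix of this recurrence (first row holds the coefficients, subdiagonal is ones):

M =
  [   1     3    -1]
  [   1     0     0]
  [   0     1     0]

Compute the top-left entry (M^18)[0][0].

(M^18)[0][0] is the top entry after applying M 18 times to the unit state (1, 0, 0). Equivalently it is h_{20} for the auxiliary sequence (h_n) obeying the same recurrence with h_2 = 1 and h_i = 0 for 0 ≤ i < 2:
h_3 = 1·1 + 3·0 + -1·0 = 1
h_4 = 1·1 + 3·1 + -1·0 = 4
h_5 = 1·4 + 3·1 + -1·1 = 6
h_6 = 1·6 + 3·4 + -1·1 = 17
h_7 = 1·17 + 3·6 + -1·4 = 31
h_8 = 1·31 + 3·17 + -1·6 = 76
h_9 = 1·76 + 3·31 + -1·17 = 152
h_10 = 1·152 + 3·76 + -1·31 = 349
h_11 = 1·349 + 3·152 + -1·76 = 729
h_12 = 1·729 + 3·349 + -1·152 = 1624
h_13 = 1·1624 + 3·729 + -1·349 = 3462
h_14 = 1·3462 + 3·1624 + -1·729 = 7605
h_15 = 1·7605 + 3·3462 + -1·1624 = 16367
h_16 = 1·16367 + 3·7605 + -1·3462 = 35720
h_17 = 1·35720 + 3·16367 + -1·7605 = 77216
h_18 = 1·77216 + 3·35720 + -1·16367 = 168009
h_19 = 1·168009 + 3·77216 + -1·35720 = 363937
h_20 = 1·363937 + 3·168009 + -1·77216 = 790748

790748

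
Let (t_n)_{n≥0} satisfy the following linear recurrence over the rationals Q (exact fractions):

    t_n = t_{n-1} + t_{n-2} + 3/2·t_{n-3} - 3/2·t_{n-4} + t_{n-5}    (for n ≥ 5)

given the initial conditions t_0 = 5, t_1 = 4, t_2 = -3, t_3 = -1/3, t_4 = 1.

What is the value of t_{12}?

-173/24

t_5 = 1·1 + 1·-1/3 + 3/2·-3 + -3/2·4 + 1·5 = -29/6
t_6 = 1·-29/6 + 1·1 + 3/2·-1/3 + -3/2·-3 + 1·4 = 25/6
t_7 = 1·25/6 + 1·-29/6 + 3/2·1 + -3/2·-1/3 + 1·-3 = -5/3
t_8 = 1·-5/3 + 1·25/6 + 3/2·-29/6 + -3/2·1 + 1·-1/3 = -79/12
t_9 = 1·-79/12 + 1·-5/3 + 3/2·25/6 + -3/2·-29/6 + 1·1 = 25/4
t_10 = 1·25/4 + 1·-79/12 + 3/2·-5/3 + -3/2·25/6 + 1·-29/6 = -167/12
t_11 = 1·-167/12 + 1·25/4 + 3/2·-79/12 + -3/2·-5/3 + 1·25/6 = -87/8
t_12 = 1·-87/8 + 1·-167/12 + 3/2·25/4 + -3/2·-79/12 + 1·-5/3 = -173/24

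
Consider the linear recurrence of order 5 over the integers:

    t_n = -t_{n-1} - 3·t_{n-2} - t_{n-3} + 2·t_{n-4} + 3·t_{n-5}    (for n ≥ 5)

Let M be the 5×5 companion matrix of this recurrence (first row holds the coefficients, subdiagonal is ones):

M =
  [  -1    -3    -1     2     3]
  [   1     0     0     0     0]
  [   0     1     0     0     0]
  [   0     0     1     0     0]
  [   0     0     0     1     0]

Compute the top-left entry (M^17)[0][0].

(M^17)[0][0] is the top entry after applying M 17 times to the unit state (1, 0, 0, 0, 0). Equivalently it is h_{21} for the auxiliary sequence (h_n) obeying the same recurrence with h_4 = 1 and h_i = 0 for 0 ≤ i < 4:
h_5 = -1·1 + -3·0 + -1·0 + 2·0 + 3·0 = -1
h_6 = -1·-1 + -3·1 + -1·0 + 2·0 + 3·0 = -2
h_7 = -1·-2 + -3·-1 + -1·1 + 2·0 + 3·0 = 4
h_8 = -1·4 + -3·-2 + -1·-1 + 2·1 + 3·0 = 5
h_9 = -1·5 + -3·4 + -1·-2 + 2·-1 + 3·1 = -14
h_10 = -1·-14 + -3·5 + -1·4 + 2·-2 + 3·-1 = -12
h_11 = -1·-12 + -3·-14 + -1·5 + 2·4 + 3·-2 = 51
h_12 = -1·51 + -3·-12 + -1·-14 + 2·5 + 3·4 = 21
h_13 = -1·21 + -3·51 + -1·-12 + 2·-14 + 3·5 = -175
h_14 = -1·-175 + -3·21 + -1·51 + 2·-12 + 3·-14 = -5
h_15 = -1·-5 + -3·-175 + -1·21 + 2·51 + 3·-12 = 575
h_16 = -1·575 + -3·-5 + -1·-175 + 2·21 + 3·51 = -190
h_17 = -1·-190 + -3·575 + -1·-5 + 2·-175 + 3·21 = -1817
h_18 = -1·-1817 + -3·-190 + -1·575 + 2·-5 + 3·-175 = 1277
h_19 = -1·1277 + -3·-1817 + -1·-190 + 2·575 + 3·-5 = 5499
h_20 = -1·5499 + -3·1277 + -1·-1817 + 2·-190 + 3·575 = -6168
h_21 = -1·-6168 + -3·5499 + -1·1277 + 2·-1817 + 3·-190 = -15810

-15810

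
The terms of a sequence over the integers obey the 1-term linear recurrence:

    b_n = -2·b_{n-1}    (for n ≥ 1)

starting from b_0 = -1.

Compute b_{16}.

-65536

b_1 = -2·-1 = 2
b_2 = -2·2 = -4
b_3 = -2·-4 = 8
b_4 = -2·8 = -16
b_5 = -2·-16 = 32
b_6 = -2·32 = -64
b_7 = -2·-64 = 128
b_8 = -2·128 = -256
b_9 = -2·-256 = 512
b_10 = -2·512 = -1024
b_11 = -2·-1024 = 2048
b_12 = -2·2048 = -4096
b_13 = -2·-4096 = 8192
b_14 = -2·8192 = -16384
b_15 = -2·-16384 = 32768
b_16 = -2·32768 = -65536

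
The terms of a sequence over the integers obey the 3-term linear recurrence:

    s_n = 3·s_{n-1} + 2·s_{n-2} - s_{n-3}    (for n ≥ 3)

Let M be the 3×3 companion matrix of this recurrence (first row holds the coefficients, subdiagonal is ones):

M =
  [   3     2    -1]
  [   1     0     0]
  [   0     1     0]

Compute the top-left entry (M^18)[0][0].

5305145021

(M^18)[0][0] is the top entry after applying M 18 times to the unit state (1, 0, 0). Equivalently it is h_{20} for the auxiliary sequence (h_n) obeying the same recurrence with h_2 = 1 and h_i = 0 for 0 ≤ i < 2:
h_3 = 3·1 + 2·0 + -1·0 = 3
h_4 = 3·3 + 2·1 + -1·0 = 11
h_5 = 3·11 + 2·3 + -1·1 = 38
h_6 = 3·38 + 2·11 + -1·3 = 133
h_7 = 3·133 + 2·38 + -1·11 = 464
h_8 = 3·464 + 2·133 + -1·38 = 1620
h_9 = 3·1620 + 2·464 + -1·133 = 5655
h_10 = 3·5655 + 2·1620 + -1·464 = 19741
h_11 = 3·19741 + 2·5655 + -1·1620 = 68913
h_12 = 3·68913 + 2·19741 + -1·5655 = 240566
h_13 = 3·240566 + 2·68913 + -1·19741 = 839783
h_14 = 3·839783 + 2·240566 + -1·68913 = 2931568
h_15 = 3·2931568 + 2·839783 + -1·240566 = 10233704
h_16 = 3·10233704 + 2·2931568 + -1·839783 = 35724465
h_17 = 3·35724465 + 2·10233704 + -1·2931568 = 124709235
h_18 = 3·124709235 + 2·35724465 + -1·10233704 = 435342931
h_19 = 3·435342931 + 2·124709235 + -1·35724465 = 1519722798
h_20 = 3·1519722798 + 2·435342931 + -1·124709235 = 5305145021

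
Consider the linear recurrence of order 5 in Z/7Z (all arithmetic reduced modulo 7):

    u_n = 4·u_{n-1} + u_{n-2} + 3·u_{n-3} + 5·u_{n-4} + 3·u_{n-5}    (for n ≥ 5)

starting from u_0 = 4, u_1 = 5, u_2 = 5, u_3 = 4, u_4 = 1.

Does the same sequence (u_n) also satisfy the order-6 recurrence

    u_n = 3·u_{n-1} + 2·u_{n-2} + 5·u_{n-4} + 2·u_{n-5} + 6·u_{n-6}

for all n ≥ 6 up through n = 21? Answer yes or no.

no

Terms u_0..u_21: 4, 5, 5, 4, 1, 4, 6, 3, 5, 1, 4, 2, 0, 6, 4, 2, 1, 6, 6, 6, 3, 6
n=6: candidate gives 3, actual u_6 = 6 ✗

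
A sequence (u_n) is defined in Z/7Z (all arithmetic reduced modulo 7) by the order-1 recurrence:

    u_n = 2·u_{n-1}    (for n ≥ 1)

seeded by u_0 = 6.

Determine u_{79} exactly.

u_1 = 2·6 = 5
u_2 = 2·5 = 3
u_3 = 2·3 = 6
(u_3) = (6) = (u_0), so the sequence has period 3.
79 ≡ 1 (mod 3), hence u_79 = u_1 = 5.

5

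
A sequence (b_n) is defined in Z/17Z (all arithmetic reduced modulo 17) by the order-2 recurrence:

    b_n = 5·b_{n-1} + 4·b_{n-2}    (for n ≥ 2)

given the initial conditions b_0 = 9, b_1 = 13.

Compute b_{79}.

b_2 = 5·13 + 4·9 = 16
b_3 = 5·16 + 4·13 = 13
b_4 = 5·13 + 4·16 = 10
b_5 = 5·10 + 4·13 = 0
b_6 = 5·0 + 4·10 = 6
b_7 = 5·6 + 4·0 = 13
b_8 = 5·13 + 4·6 = 4
b_9 = 5·4 + 4·13 = 4
b_10 = 5·4 + 4·4 = 2
b_11 = 5·2 + 4·4 = 9
b_12 = 5·9 + 4·2 = 2
b_13 = 5·2 + 4·9 = 12
b_14 = 5·12 + 4·2 = 0
b_15 = 5·0 + 4·12 = 14
b_16 = 5·14 + 4·0 = 2
b_17 = 5·2 + 4·14 = 15
b_18 = 5·15 + 4·2 = 15
b_19 = 5·15 + 4·15 = 16
b_20 = 5·16 + 4·15 = 4
b_21 = 5·4 + 4·16 = 16
b_22 = 5·16 + 4·4 = 11
b_23 = 5·11 + 4·16 = 0
b_24 = 5·0 + 4·11 = 10
b_25 = 5·10 + 4·0 = 16
b_26 = 5·16 + 4·10 = 1
b_27 = 5·1 + 4·16 = 1
b_28 = 5·1 + 4·1 = 9
b_29 = 5·9 + 4·1 = 15
b_30 = 5·15 + 4·9 = 9
b_31 = 5·9 + 4·15 = 3
b_32 = 5·3 + 4·9 = 0
b_33 = 5·0 + 4·3 = 12
b_34 = 5·12 + 4·0 = 9
b_35 = 5·9 + 4·12 = 8
b_36 = 5·8 + 4·9 = 8
b_37 = 5·8 + 4·8 = 4
b_38 = 5·4 + 4·8 = 1
b_39 = 5·1 + 4·4 = 4
b_40 = 5·4 + 4·1 = 7
b_41 = 5·7 + 4·4 = 0
b_42 = 5·0 + 4·7 = 11
b_43 = 5·11 + 4·0 = 4
b_44 = 5·4 + 4·11 = 13
b_45 = 5·13 + 4·4 = 13
b_46 = 5·13 + 4·13 = 15
b_47 = 5·15 + 4·13 = 8
b_48 = 5·8 + 4·15 = 15
b_49 = 5·15 + 4·8 = 5
b_50 = 5·5 + 4·15 = 0
b_51 = 5·0 + 4·5 = 3
b_52 = 5·3 + 4·0 = 15
b_53 = 5·15 + 4·3 = 2
b_54 = 5·2 + 4·15 = 2
b_55 = 5·2 + 4·2 = 1
b_56 = 5·1 + 4·2 = 13
b_57 = 5·13 + 4·1 = 1
b_58 = 5·1 + 4·13 = 6
b_59 = 5·6 + 4·1 = 0
b_60 = 5·0 + 4·6 = 7
b_61 = 5·7 + 4·0 = 1
b_62 = 5·1 + 4·7 = 16
b_63 = 5·16 + 4·1 = 16
b_64 = 5·16 + 4·16 = 8
b_65 = 5·8 + 4·16 = 2
b_66 = 5·2 + 4·8 = 8
b_67 = 5·8 + 4·2 = 14
b_68 = 5·14 + 4·8 = 0
b_69 = 5·0 + 4·14 = 5
b_70 = 5·5 + 4·0 = 8
b_71 = 5·8 + 4·5 = 9
b_72 = 5·9 + 4·8 = 9
b_73 = 5·9 + 4·9 = 13
b_74 = 5·13 + 4·9 = 16
b_75 = 5·16 + 4·13 = 13
b_76 = 5·13 + 4·16 = 10
b_77 = 5·10 + 4·13 = 0
b_78 = 5·0 + 4·10 = 6
b_79 = 5·6 + 4·0 = 13

13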